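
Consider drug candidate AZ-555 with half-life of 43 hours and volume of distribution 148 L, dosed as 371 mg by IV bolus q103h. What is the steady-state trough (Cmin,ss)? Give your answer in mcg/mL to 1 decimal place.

0.6 mcg/mL

k = ln2/t½ = ln2/43 ≈ 0.016120 h⁻¹; fraction remaining f = e^(−kτ) = e^(−0.016120×103) ≈ 0.1901.
Accumulation ratio R = 1/(1 − f) ≈ 1/0.8099 ≈ 1.2347.
Single-dose peak C₀ = D/Vd = 371/148 ≈ 2.507 mcg/mL.
Cmax,ss = C₀/(1 − f) ≈ 2.507/0.8099 ≈ 3.095 mcg/mL.
Steady-state trough Cmin,ss = Cmax,ss·f ≈ 3.095 × 0.1901 ≈ 0.588 mcg/mL.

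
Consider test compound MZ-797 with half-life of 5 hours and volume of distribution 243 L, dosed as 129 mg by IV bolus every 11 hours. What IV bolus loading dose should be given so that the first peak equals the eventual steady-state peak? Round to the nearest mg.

f = (1/2)^(11/5) ≈ 0.217638; accumulation ratio R = 1/(1−f) ≈ 1.27818.
Loading dose to hit Cmax,ss on first dose: D_load = D_maint·R ≈ 129 × 1.27818 ≈ 164.89 mg.

165 mg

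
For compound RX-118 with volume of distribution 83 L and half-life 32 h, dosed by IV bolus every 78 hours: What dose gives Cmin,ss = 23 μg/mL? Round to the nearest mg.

8432 mg

τ/t½ = 78/32 ≈ 2.4375, so f = (1/2)^(78/32) ≈ 0.184603.
Cmin,ss = (D/Vd)·f/(1−f), so D = Cmin,ss·Vd·(1−f)/f.
D = 23 × 83 × (1−f)/f ≈ 23 × 83 × 4.41703 ≈ 8432.11 mg.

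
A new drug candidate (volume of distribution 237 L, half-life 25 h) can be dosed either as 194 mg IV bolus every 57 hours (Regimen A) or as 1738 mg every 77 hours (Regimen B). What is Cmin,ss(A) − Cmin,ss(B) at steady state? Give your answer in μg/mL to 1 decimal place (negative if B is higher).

-0.8 μg/mL

Regimen A: f = (1/2)^(57/25) ≈ 0.2059; Cmin,ss = (194/237)·f/(1−f) ≈ 0.212 μg/mL.
Regimen B: f = (1/2)^(77/25) ≈ 0.1183; Cmin,ss = (1738/237)·f/(1−f) ≈ 0.984 μg/mL.
Difference ≈ 0.212 − 0.984 ≈ -0.772 μg/mL.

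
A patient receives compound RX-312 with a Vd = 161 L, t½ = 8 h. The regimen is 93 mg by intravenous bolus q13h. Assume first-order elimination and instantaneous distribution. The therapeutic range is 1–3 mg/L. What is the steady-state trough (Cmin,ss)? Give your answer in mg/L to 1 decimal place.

τ/t½ = 13/8 ≈ 1.625, so fraction remaining f = (1/2)^(13/8) ≈ 0.3242.
Single-dose peak C₀ = D/Vd = 93/161 ≈ 0.578 mg/L.
Steady-state trough Cmin,ss = C₀·f/(1−f) ≈ 0.578 × 0.3242/0.6758 ≈ 0.277 mg/L.
Trough 0.3 mg/L vs MEC 1 mg/L: subtherapeutic.

0.3 mg/L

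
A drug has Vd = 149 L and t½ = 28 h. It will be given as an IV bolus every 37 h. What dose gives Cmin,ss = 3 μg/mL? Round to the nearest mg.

τ/t½ = 37/28 ≈ 1.3214, so f = (1/2)^(37/28) ≈ 0.400139.
Cmin,ss = (D/Vd)·f/(1−f), so D = Cmin,ss·Vd·(1−f)/f.
D = 3 × 149 × (1−f)/f ≈ 3 × 149 × 1.49913 ≈ 670.11 mg.

670 mg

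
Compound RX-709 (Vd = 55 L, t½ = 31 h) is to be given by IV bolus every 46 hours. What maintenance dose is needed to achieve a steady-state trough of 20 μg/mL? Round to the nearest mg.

τ/t½ = 46/31 ≈ 1.4839, so f = (1/2)^(46/31) ≈ 0.357528.
Cmin,ss = (D/Vd)·f/(1−f), so D = Cmin,ss·Vd·(1−f)/f.
D = 20 × 55 × (1−f)/f ≈ 20 × 55 × 1.79698 ≈ 1976.68 mg.

1977 mg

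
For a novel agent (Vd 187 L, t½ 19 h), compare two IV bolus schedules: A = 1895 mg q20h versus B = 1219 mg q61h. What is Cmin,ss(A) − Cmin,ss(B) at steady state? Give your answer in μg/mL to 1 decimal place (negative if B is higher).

8.6 μg/mL

Regimen A: f = (1/2)^(20/19) ≈ 0.4821; Cmin,ss = (1895/187)·f/(1−f) ≈ 9.433 μg/mL.
Regimen B: f = (1/2)^(61/19) ≈ 0.1080; Cmin,ss = (1219/187)·f/(1−f) ≈ 0.789 μg/mL.
Difference ≈ 9.433 − 0.789 ≈ 8.644 μg/mL.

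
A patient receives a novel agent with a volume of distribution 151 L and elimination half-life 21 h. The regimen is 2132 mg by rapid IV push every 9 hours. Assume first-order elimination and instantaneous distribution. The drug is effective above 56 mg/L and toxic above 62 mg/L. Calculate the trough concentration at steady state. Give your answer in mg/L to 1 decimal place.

k = ln2/t½ = ln2/21 ≈ 0.033007 h⁻¹; fraction remaining f = e^(−kτ) = e^(−0.033007×9) ≈ 0.7430.
At steady state, accumulation factor R = 1/(1 − e^(−kτ)) ≈ 3.8911.
Single-dose peak C₀ = D/Vd = 2132/151 ≈ 14.119 mg/L.
Cmax,ss = C₀/(1 − f) ≈ 14.119/0.2570 ≈ 54.938 mg/L.
Steady-state trough Cmin,ss = Cmax,ss·f ≈ 54.938 × 0.7430 ≈ 40.819 mg/L.
Trough 40.8 mg/L vs MEC 56 mg/L: subtherapeutic.

40.8 mg/L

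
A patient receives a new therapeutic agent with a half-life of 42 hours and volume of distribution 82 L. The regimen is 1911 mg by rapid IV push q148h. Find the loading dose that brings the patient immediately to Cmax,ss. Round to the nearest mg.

2093 mg

f = (1/2)^(148/42) ≈ 0.086942; accumulation ratio R = 1/(1−f) ≈ 1.09522.
Loading dose to hit Cmax,ss on first dose: D_load = D_maint·R ≈ 1911 × 1.09522 ≈ 2092.97 mg.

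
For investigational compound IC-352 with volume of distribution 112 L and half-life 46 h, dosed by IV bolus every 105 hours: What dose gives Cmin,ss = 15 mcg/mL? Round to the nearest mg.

τ/t½ = 105/46 ≈ 2.2826, so f = (1/2)^(105/46) ≈ 0.205526.
Cmin,ss = (D/Vd)·f/(1−f), so D = Cmin,ss·Vd·(1−f)/f.
D = 15 × 112 × (1−f)/f ≈ 15 × 112 × 3.86556 ≈ 6494.14 mg.

6494 mg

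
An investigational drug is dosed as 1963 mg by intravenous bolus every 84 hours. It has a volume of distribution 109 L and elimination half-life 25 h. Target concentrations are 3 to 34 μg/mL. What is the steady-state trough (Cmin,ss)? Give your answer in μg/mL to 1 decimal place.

1.9 μg/mL

Over one 84-h interval, 84/25 ≈ 3.36 half-lives elapse, leaving f ≈ 0.0974 of each dose.
At steady state, accumulation factor R = 1/(1 − e^(−kτ)) ≈ 1.1079.
Single-dose peak C₀ = D/Vd = 1963/109 ≈ 18.009 μg/mL.
Cmax,ss = C₀/(1 − f) ≈ 18.009/0.9026 ≈ 19.952 μg/mL.
One interval later, Cmin,ss = Cmax,ss·e^(−kτ) ≈ 19.952 × 0.0974 ≈ 1.943 μg/mL.
Trough 1.9 μg/mL vs MEC 3 μg/mL: subtherapeutic.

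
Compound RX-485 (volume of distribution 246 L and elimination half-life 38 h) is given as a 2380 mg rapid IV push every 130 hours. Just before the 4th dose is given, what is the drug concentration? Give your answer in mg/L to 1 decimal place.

f = (1/2)^(τ/t½) = (1/2)^(130/38) ≈ 0.0934.
C₀ = D/Vd = 2380/246 ≈ 9.675 mg/L.
Before the 4th dose, 3 doses have been given. Superposition: Cmin = C₀·(f + f² + … + f^3).
≈ 9.675 × (0.0934 + 0.0087 + 0.0008) ≈ 9.675 × 0.1029 ≈ 0.996 mg/L.

1.0 mg/L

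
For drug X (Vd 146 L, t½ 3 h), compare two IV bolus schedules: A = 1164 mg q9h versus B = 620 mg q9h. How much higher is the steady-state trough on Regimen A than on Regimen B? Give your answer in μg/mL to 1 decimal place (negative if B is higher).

0.5 μg/mL

Regimen A: f = (1/2)^(9/3) ≈ 0.1250; Cmin,ss = (1164/146)·f/(1−f) ≈ 1.139 μg/mL.
Regimen B: f = (1/2)^(9/3) ≈ 0.1250; Cmin,ss = (620/146)·f/(1−f) ≈ 0.607 μg/mL.
Difference ≈ 1.139 − 0.607 ≈ 0.532 μg/mL.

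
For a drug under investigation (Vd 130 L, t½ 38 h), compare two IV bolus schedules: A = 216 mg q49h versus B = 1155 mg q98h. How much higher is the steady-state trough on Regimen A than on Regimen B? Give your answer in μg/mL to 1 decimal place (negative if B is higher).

-0.6 μg/mL

Regimen A: f = (1/2)^(49/38) ≈ 0.4091; Cmin,ss = (216/130)·f/(1−f) ≈ 1.150 μg/mL.
Regimen B: f = (1/2)^(98/38) ≈ 0.1674; Cmin,ss = (1155/130)·f/(1−f) ≈ 1.786 μg/mL.
Difference ≈ 1.150 − 1.786 ≈ -0.636 μg/mL.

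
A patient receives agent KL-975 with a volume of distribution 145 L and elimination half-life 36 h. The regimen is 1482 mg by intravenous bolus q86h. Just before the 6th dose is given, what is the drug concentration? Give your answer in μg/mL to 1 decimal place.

2.4 μg/mL

f = (1/2)^(τ/t½) = (1/2)^(86/36) ≈ 0.1909.
C₀ = D/Vd = 1482/145 ≈ 10.221 μg/mL.
Before the 6th dose, 5 doses have been given. Superposition: Cmin = C₀·(f + f² + … + f^5).
≈ 10.221 × (0.1909 + 0.0364 + 0.0070 + 0.0013 + 0.0003) ≈ 10.221 × 0.2359 ≈ 2.411 μg/mL.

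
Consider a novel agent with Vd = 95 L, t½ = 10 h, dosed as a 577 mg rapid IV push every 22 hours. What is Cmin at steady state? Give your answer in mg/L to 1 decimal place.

τ/t½ = 22/10 ≈ 2.2, so fraction remaining f = (1/2)^(22/10) ≈ 0.2176.
Single-dose peak C₀ = D/Vd = 577/95 ≈ 6.074 mg/L.
Steady-state trough Cmin,ss = C₀·f/(1−f) ≈ 6.074 × 0.2176/0.7824 ≈ 1.689 mg/L.

1.7 mg/L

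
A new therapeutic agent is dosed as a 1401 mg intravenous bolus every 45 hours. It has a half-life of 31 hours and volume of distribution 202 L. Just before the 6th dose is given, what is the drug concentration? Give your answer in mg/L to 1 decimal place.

4.0 mg/L

f = (1/2)^(τ/t½) = (1/2)^(45/31) ≈ 0.3656.
C₀ = D/Vd = 1401/202 ≈ 6.936 mg/L.
Before the 6th dose, 5 doses have been given. Superposition: Cmin = C₀·(f + f² + … + f^5).
≈ 6.936 × (0.3656 + 0.1337 + 0.0489 + 0.0179 + 0.0065) ≈ 6.936 × 0.5726 ≈ 3.972 mg/L.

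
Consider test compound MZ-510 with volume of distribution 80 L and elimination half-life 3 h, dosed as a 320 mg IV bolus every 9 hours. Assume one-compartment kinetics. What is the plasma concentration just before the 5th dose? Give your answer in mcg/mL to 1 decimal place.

f = (1/2)^(τ/t½) = (1/2)^(9/3) ≈ 0.1250.
C₀ = D/Vd = 320/80 ≈ 4.000 mcg/mL.
Before the 5th dose, 4 doses have been given. Superposition: Cmin = C₀·(f + f² + … + f^4).
≈ 4.000 × (0.1250 + 0.0156 + 0.0020 + 0.0002) ≈ 4.000 × 0.1428 ≈ 0.571 mcg/mL.

0.6 mcg/mL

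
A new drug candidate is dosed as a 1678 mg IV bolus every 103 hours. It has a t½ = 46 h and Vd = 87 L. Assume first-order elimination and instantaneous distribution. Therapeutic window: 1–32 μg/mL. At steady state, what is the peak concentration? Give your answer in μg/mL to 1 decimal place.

k = ln2/t½ = ln2/46 ≈ 0.015068 h⁻¹; fraction remaining f = e^(−kτ) = e^(−0.015068×103) ≈ 0.2118.
At steady state, accumulation factor R = 1/(1 − e^(−kτ)) ≈ 1.2687.
Each bolus raises the concentration by D/Vd = 1678/87 ≈ 19.287 μg/mL.
Cmax,ss = C₀/(1 − f) ≈ 19.287/0.7882 ≈ 24.470 μg/mL.
Peak 24.5 μg/mL vs MTC 32 μg/mL: below toxic threshold.

24.5 μg/mL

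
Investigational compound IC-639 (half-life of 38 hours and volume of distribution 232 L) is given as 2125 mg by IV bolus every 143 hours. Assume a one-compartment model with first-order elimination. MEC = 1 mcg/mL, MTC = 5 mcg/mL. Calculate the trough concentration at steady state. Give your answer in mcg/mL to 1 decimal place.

0.7 mcg/mL

Over one 143-h interval, 143/38 ≈ 3.7632 half-lives elapse, leaving f ≈ 0.0737 of each dose.
Single-dose peak C₀ = D/Vd = 2125/232 ≈ 9.159 mcg/mL.
Steady-state trough Cmin,ss = C₀·f/(1−f) ≈ 9.159 × 0.0737/0.9263 ≈ 0.729 mcg/mL.
Trough 0.7 mcg/mL vs MEC 1 mcg/mL: subtherapeutic.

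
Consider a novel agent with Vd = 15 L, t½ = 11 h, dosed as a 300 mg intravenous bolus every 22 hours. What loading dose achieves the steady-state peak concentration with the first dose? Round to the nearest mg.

400 mg

f = (1/2)^(22/11) ≈ 0.250000; accumulation ratio R = 1/(1−f) ≈ 1.33333.
Loading dose to hit Cmax,ss on first dose: D_load = D_maint·R ≈ 300 × 1.33333 ≈ 400.00 mg.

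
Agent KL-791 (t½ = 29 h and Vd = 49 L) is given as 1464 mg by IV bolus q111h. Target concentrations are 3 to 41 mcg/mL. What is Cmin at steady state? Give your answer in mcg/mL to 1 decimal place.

τ/t½ = 111/29 ≈ 3.8276, so fraction remaining f = (1/2)^(111/29) ≈ 0.0704.
Accumulation ratio R = 1/(1 − f) ≈ 1/0.9296 ≈ 1.0757.
Single-dose peak C₀ = D/Vd = 1464/49 ≈ 29.878 mcg/mL.
Cmax,ss = C₀/(1 − f) ≈ 29.878/0.9296 ≈ 32.141 mcg/mL.
One interval later, Cmin,ss = Cmax,ss·e^(−kτ) ≈ 32.141 × 0.0704 ≈ 2.263 mcg/mL.
Trough 2.3 mcg/mL vs MEC 3 mcg/mL: subtherapeutic.

2.3 mcg/mL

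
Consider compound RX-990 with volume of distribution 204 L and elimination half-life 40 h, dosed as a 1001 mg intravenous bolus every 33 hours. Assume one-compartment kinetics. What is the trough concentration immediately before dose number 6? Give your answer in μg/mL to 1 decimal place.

f = (1/2)^(τ/t½) = (1/2)^(33/40) ≈ 0.5645.
C₀ = D/Vd = 1001/204 ≈ 4.907 μg/mL.
Before the 6th dose, 5 doses have been given. Superposition: Cmin = C₀·(f + f² + … + f^5).
≈ 4.907 × (0.5645 + 0.3187 + 0.1799 + 0.1015 + 0.0573) ≈ 4.907 × 1.2219 ≈ 5.996 μg/mL.

6.0 μg/mL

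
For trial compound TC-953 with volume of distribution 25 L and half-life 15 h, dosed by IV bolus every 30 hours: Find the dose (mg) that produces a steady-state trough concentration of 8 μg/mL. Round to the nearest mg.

τ/t½ = 30/15 ≈ 2, so f = (1/2)^(30/15) ≈ 0.250000.
Cmin,ss = (D/Vd)·f/(1−f), so D = Cmin,ss·Vd·(1−f)/f.
D = 8 × 25 × (1−f)/f ≈ 8 × 25 × 3.00000 ≈ 600.00 mg.

600 mg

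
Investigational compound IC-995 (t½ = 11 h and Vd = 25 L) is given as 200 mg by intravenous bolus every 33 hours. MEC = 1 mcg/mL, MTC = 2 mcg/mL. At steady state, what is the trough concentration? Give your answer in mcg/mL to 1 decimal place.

The dosing interval is 3 half-lives, so f = 2^(−3) = 0.125.
Accumulation ratio R = 1/(1 − f) = 1/0.875 = 8/7.
Single-dose peak C₀ = D/Vd = 200/25 = 8 mcg/mL.
Steady-state peak Cmax,ss = C₀·R = 8 × 8/7 ≈ 9.143 mcg/mL.
Steady-state trough Cmin,ss = Cmax,ss·f ≈ 9.143 × 0.125 ≈ 1.143 mcg/mL.
Trough 1.1 mcg/mL vs MEC 1 mcg/mL: adequate.

1.1 mcg/mL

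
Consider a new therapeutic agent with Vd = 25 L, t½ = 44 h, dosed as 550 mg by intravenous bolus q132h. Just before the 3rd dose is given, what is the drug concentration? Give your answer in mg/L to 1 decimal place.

3.1 mg/L

f = (1/2)^(τ/t½) = (1/2)^(132/44) ≈ 0.1250.
C₀ = D/Vd = 550/25 ≈ 22.000 mg/L.
Before the 3rd dose, 2 doses have been given. Superposition: Cmin = C₀·(f + f²).
≈ 22.000 × (0.1250 + 0.0156) ≈ 22.000 × 0.1406 ≈ 3.093 mg/L.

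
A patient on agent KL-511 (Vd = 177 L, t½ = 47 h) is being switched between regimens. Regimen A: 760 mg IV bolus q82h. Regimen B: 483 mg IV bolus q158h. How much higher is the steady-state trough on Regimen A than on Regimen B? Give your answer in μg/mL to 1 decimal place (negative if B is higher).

Regimen A: f = (1/2)^(82/47) ≈ 0.2984; Cmin,ss = (760/177)·f/(1−f) ≈ 1.826 μg/mL.
Regimen B: f = (1/2)^(158/47) ≈ 0.0973; Cmin,ss = (483/177)·f/(1−f) ≈ 0.294 μg/mL.
Difference ≈ 1.826 − 0.294 ≈ 1.532 μg/mL.

1.5 μg/mL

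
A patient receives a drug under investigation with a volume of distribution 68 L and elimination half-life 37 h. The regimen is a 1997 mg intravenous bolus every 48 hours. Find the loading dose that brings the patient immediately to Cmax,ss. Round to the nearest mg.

f = (1/2)^(48/37) ≈ 0.406888; accumulation ratio R = 1/(1−f) ≈ 1.68602.
Loading dose to hit Cmax,ss on first dose: D_load = D_maint·R ≈ 1997 × 1.68602 ≈ 3366.98 mg.

3367 mg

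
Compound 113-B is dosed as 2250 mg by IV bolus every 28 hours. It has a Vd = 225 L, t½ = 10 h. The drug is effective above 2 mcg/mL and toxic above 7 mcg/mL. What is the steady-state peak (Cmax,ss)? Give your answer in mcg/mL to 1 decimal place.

τ/t½ = 28/10 ≈ 2.8, so fraction remaining f = (1/2)^(28/10) ≈ 0.1436.
At steady state, accumulation factor R = 1/(1 − e^(−kτ)) ≈ 1.1677.
Single-dose peak C₀ = D/Vd = 2250/225 ≈ 10.000 mcg/mL.
Cmax,ss = C₀/(1 − f) ≈ 10.000/0.8564 ≈ 11.677 mcg/mL.
Peak 11.7 mcg/mL vs MTC 7 mcg/mL: exceeds toxic threshold.

11.7 mcg/mL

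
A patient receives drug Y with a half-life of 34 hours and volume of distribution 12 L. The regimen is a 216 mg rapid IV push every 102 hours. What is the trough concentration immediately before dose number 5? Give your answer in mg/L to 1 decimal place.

f = (1/2)^(τ/t½) = (1/2)^(102/34) ≈ 0.1250.
C₀ = D/Vd = 216/12 ≈ 18.000 mg/L.
Before the 5th dose, 4 doses have been given. Superposition: Cmin = C₀·(f + f² + … + f^4).
≈ 18.000 × (0.1250 + 0.0156 + 0.0020 + 0.0002) ≈ 18.000 × 0.1428 ≈ 2.570 mg/L.

2.6 mg/L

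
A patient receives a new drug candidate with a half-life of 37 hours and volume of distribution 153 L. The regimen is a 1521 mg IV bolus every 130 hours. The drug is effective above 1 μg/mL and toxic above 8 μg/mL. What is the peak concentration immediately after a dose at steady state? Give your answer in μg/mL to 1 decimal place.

10.9 μg/mL

Over one 130-h interval, 130/37 ≈ 3.5135 half-lives elapse, leaving f ≈ 0.0876 of each dose.
Accumulation ratio R = 1/(1 − f) ≈ 1/0.9124 ≈ 1.0960.
Each bolus raises the concentration by D/Vd = 1521/153 ≈ 9.941 μg/mL.
Cmax,ss = C₀/(1 − f) ≈ 9.941/0.9124 ≈ 10.895 μg/mL.
Peak 10.9 μg/mL vs MTC 8 μg/mL: exceeds toxic threshold.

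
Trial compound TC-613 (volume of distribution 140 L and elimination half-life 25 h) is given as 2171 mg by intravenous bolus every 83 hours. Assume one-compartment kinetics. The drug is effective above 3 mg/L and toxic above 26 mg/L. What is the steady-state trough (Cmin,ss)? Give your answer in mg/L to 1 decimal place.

1.7 mg/L

Over one 83-h interval, 83/25 ≈ 3.32 half-lives elapse, leaving f ≈ 0.1001 of each dose.
Each bolus raises the concentration by D/Vd = 2171/140 ≈ 15.507 mg/L.
Steady-state trough Cmin,ss = C₀·f/(1−f) ≈ 15.507 × 0.1001/0.8999 ≈ 1.725 mg/L.
Trough 1.7 mg/L vs MEC 3 mg/L: subtherapeutic.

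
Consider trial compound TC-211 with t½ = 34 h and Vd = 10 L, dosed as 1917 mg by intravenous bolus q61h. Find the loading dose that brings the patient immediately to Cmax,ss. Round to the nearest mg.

f = (1/2)^(61/34) ≈ 0.288348; accumulation ratio R = 1/(1−f) ≈ 1.40518.
Loading dose to hit Cmax,ss on first dose: D_load = D_maint·R ≈ 1917 × 1.40518 ≈ 2693.73 mg.

2694 mg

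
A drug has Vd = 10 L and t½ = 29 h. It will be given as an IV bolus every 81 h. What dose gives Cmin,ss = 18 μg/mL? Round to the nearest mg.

1068 mg

τ/t½ = 81/29 ≈ 2.7931, so f = (1/2)^(81/29) ≈ 0.144275.
Cmin,ss = (D/Vd)·f/(1−f), so D = Cmin,ss·Vd·(1−f)/f.
D = 18 × 10 × (1−f)/f ≈ 18 × 10 × 5.93121 ≈ 1067.62 mg.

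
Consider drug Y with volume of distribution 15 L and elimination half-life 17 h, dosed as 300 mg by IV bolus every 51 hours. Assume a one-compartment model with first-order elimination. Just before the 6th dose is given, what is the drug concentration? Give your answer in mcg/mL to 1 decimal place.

f = (1/2)^(τ/t½) = (1/2)^(51/17) ≈ 0.1250.
C₀ = D/Vd = 300/15 ≈ 20.000 mcg/mL.
Before the 6th dose, 5 doses have been given. Superposition: Cmin = C₀·(f + f² + … + f^5).
≈ 20.000 × (0.1250 + 0.0156 + 0.0020 + 0.0002 + 0.0000) ≈ 20.000 × 0.1428 ≈ 2.856 mcg/mL.

2.9 mcg/mL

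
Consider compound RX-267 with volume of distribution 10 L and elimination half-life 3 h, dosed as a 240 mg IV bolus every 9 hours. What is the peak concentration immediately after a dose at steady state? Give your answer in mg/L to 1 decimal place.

The dosing interval is 3 half-lives, so f = 2^(−3) = 0.125.
Accumulation ratio R = 1/(1 − f) = 1/0.875 = 8/7.
Single-dose peak C₀ = D/Vd = 240/10 = 24 mg/L.
Steady-state peak Cmax,ss = C₀·R = 24 × 8/7 ≈ 27.429 mg/L.

27.4 mg/L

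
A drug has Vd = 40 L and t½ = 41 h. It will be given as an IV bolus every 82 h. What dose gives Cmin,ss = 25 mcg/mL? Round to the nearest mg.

τ/t½ = 82/41 ≈ 2, so f = (1/2)^(82/41) ≈ 0.250000.
Cmin,ss = (D/Vd)·f/(1−f), so D = Cmin,ss·Vd·(1−f)/f.
D = 25 × 40 × (1−f)/f ≈ 25 × 40 × 3.00000 ≈ 3000.00 mg.

3000 mg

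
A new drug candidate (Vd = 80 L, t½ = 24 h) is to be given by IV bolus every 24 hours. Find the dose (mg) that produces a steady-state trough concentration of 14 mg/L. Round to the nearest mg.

τ/t½ = 24/24 ≈ 1, so f = (1/2)^(24/24) ≈ 0.500000.
Cmin,ss = (D/Vd)·f/(1−f), so D = Cmin,ss·Vd·(1−f)/f.
D = 14 × 80 × (1−f)/f ≈ 14 × 80 × 1.00000 ≈ 1120.00 mg.

1120 mg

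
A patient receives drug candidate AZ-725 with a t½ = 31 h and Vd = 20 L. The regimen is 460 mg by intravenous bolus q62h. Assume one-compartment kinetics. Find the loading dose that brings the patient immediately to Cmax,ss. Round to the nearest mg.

f = (1/2)^(62/31) ≈ 0.250000; accumulation ratio R = 1/(1−f) ≈ 1.33333.
Loading dose to hit Cmax,ss on first dose: D_load = D_maint·R ≈ 460 × 1.33333 ≈ 613.33 mg.

613 mg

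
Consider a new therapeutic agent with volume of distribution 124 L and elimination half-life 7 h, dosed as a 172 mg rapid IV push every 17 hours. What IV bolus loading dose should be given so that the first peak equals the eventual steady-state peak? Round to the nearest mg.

f = (1/2)^(17/7) ≈ 0.185749; accumulation ratio R = 1/(1−f) ≈ 1.22812.
Loading dose to hit Cmax,ss on first dose: D_load = D_maint·R ≈ 172 × 1.22812 ≈ 211.24 mg.

211 mg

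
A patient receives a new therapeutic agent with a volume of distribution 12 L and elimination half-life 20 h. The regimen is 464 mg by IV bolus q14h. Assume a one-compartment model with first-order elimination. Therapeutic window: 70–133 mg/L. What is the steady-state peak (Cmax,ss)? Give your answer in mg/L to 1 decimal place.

Over one 14-h interval, 14/20 ≈ 0.7 half-lives elapse, leaving f ≈ 0.6156 of each dose.
Accumulation ratio R = 1/(1 − f) ≈ 1/0.3844 ≈ 2.6015.
Single-dose peak C₀ = D/Vd = 464/12 ≈ 38.667 mg/L.
Steady-state peak Cmax,ss = C₀·R ≈ 38.667 × 2.6015 ≈ 100.592 mg/L.
Peak 100.6 mg/L vs MTC 133 mg/L: below toxic threshold.

100.6 mg/L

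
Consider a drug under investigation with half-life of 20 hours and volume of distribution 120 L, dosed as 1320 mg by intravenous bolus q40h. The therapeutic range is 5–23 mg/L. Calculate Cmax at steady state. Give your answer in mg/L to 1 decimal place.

τ = 40 h = 2 half-lives, so f = (1/2)^2 = 0.25.
Accumulation ratio R = 1/(1 − f) = 1/0.75 = 4/3.
Single-dose peak C₀ = D/Vd = 1320/120 = 11 mg/L.
Steady-state peak Cmax,ss = C₀·R = 11 × 4/3 ≈ 14.667 mg/L.
Peak 14.7 mg/L vs MTC 23 mg/L: below toxic threshold.

14.7 mg/L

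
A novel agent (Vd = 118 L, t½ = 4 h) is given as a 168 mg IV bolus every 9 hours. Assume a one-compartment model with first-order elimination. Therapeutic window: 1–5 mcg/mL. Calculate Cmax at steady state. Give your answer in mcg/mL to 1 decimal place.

1.8 mcg/mL

τ/t½ = 9/4 ≈ 2.25, so fraction remaining f = (1/2)^(9/4) ≈ 0.2102.
At steady state, accumulation factor R = 1/(1 − e^(−kτ)) ≈ 1.2661.
Single-dose peak C₀ = D/Vd = 168/118 ≈ 1.424 mcg/mL.
Steady-state peak Cmax,ss = C₀·R ≈ 1.424 × 1.2661 ≈ 1.803 mcg/mL.
Peak 1.8 mcg/mL vs MTC 5 mcg/mL: below toxic threshold.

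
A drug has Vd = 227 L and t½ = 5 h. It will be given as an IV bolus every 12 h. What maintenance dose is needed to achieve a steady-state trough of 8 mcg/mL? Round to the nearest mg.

7769 mg

τ/t½ = 12/5 ≈ 2.4, so f = (1/2)^(12/5) ≈ 0.189465.
Cmin,ss = (D/Vd)·f/(1−f), so D = Cmin,ss·Vd·(1−f)/f.
D = 8 × 227 × (1−f)/f ≈ 8 × 227 × 4.27802 ≈ 7768.88 mg.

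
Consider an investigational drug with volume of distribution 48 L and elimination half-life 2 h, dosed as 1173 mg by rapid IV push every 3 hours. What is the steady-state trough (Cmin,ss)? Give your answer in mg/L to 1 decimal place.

13.4 mg/L

Over one 3-h interval, 3/2 ≈ 1.5 half-lives elapse, leaving f ≈ 0.3536 of each dose.
Accumulation ratio R = 1/(1 − f) ≈ 1/0.6464 ≈ 1.5470.
Single-dose peak C₀ = D/Vd = 1173/48 ≈ 24.438 mg/L.
Steady-state peak Cmax,ss = C₀·R ≈ 24.438 × 1.5470 ≈ 37.806 mg/L.
Steady-state trough Cmin,ss = Cmax,ss·f ≈ 37.806 × 0.3536 ≈ 13.368 mg/L.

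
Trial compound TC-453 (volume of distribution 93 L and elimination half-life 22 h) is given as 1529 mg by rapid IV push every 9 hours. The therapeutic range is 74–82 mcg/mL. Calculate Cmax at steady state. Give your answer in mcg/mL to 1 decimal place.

Over one 9-h interval, 9/22 ≈ 0.40909 half-lives elapse, leaving f ≈ 0.7531 of each dose.
Accumulation ratio R = 1/(1 − f) ≈ 1/0.2469 ≈ 4.0502.
Single-dose peak C₀ = D/Vd = 1529/93 ≈ 16.441 mcg/mL.
Steady-state peak Cmax,ss = C₀·R ≈ 16.441 × 4.0502 ≈ 66.589 mcg/mL.
Peak 66.6 mcg/mL vs MTC 82 mcg/mL: below toxic threshold.

66.6 mcg/mL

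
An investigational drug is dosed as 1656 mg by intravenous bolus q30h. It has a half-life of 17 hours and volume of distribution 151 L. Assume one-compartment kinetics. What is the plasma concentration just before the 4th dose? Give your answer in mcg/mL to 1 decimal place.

4.5 mcg/mL

f = (1/2)^(τ/t½) = (1/2)^(30/17) ≈ 0.2943.
C₀ = D/Vd = 1656/151 ≈ 10.967 mcg/mL.
Before the 4th dose, 3 doses have been given. Superposition: Cmin = C₀·(f + f² + … + f^3).
≈ 10.967 × (0.2943 + 0.0866 + 0.0255) ≈ 10.967 × 0.4064 ≈ 4.457 mcg/mL.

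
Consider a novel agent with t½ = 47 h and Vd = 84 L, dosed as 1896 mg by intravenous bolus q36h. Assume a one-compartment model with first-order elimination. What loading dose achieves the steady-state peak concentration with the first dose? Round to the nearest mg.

4603 mg

f = (1/2)^(36/47) ≈ 0.588063; accumulation ratio R = 1/(1−f) ≈ 2.42756.
Loading dose to hit Cmax,ss on first dose: D_load = D_maint·R ≈ 1896 × 2.42756 ≈ 4602.65 mg.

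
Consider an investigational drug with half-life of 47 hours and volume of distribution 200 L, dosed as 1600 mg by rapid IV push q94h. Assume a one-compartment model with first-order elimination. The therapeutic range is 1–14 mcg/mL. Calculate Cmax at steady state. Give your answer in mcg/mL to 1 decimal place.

τ = 94 h = 2 half-lives, so f = (1/2)^2 = 0.25.
At steady state, R = 1/(1 − 0.25) = 4/3.
Single-dose peak C₀ = D/Vd = 1600/200 = 8 mcg/mL.
Steady-state peak Cmax,ss = C₀·R = 8 × 4/3 ≈ 10.667 mcg/mL.
Peak 10.7 mcg/mL vs MTC 14 mcg/mL: below toxic threshold.

10.7 mcg/mL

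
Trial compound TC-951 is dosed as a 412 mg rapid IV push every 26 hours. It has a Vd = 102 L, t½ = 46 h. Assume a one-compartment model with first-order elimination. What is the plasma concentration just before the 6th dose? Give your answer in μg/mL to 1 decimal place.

7.2 μg/mL

f = (1/2)^(τ/t½) = (1/2)^(26/46) ≈ 0.6759.
C₀ = D/Vd = 412/102 ≈ 4.039 μg/mL.
Before the 6th dose, 5 doses have been given. Superposition: Cmin = C₀·(f + f² + … + f^5).
≈ 4.039 × (0.6759 + 0.4568 + 0.3088 + 0.2087 + 0.1411) ≈ 4.039 × 1.7913 ≈ 7.235 μg/mL.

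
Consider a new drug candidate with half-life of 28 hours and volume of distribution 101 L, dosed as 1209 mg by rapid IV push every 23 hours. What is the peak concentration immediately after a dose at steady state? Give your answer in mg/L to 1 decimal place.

27.6 mg/L

τ/t½ = 23/28 ≈ 0.82143, so fraction remaining f = (1/2)^(23/28) ≈ 0.5659.
At steady state, accumulation factor R = 1/(1 − e^(−kτ)) ≈ 2.3036.
Each bolus raises the concentration by D/Vd = 1209/101 ≈ 11.970 mg/L.
Steady-state peak Cmax,ss = C₀·R ≈ 11.970 × 2.3036 ≈ 27.574 mg/L.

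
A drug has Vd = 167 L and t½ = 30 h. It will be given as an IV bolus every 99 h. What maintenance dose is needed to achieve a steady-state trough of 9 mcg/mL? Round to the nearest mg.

13300 mg

τ/t½ = 99/30 ≈ 3.3, so f = (1/2)^(99/30) ≈ 0.101532.
Cmin,ss = (D/Vd)·f/(1−f), so D = Cmin,ss·Vd·(1−f)/f.
D = 9 × 167 × (1−f)/f ≈ 9 × 167 × 8.84911 ≈ 13300.21 mg.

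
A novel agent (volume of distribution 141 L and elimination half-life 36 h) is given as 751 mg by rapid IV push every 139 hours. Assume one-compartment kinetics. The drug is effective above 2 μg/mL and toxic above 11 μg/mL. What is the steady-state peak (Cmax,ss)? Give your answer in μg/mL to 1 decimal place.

5.7 μg/mL

τ/t½ = 139/36 ≈ 3.8611, so fraction remaining f = (1/2)^(139/36) ≈ 0.0688.
At steady state, accumulation factor R = 1/(1 − e^(−kτ)) ≈ 1.0739.
Single-dose peak C₀ = D/Vd = 751/141 ≈ 5.326 μg/mL.
Cmax,ss = C₀/(1 − f) ≈ 5.326/0.9312 ≈ 5.720 μg/mL.
Peak 5.7 μg/mL vs MTC 11 μg/mL: below toxic threshold.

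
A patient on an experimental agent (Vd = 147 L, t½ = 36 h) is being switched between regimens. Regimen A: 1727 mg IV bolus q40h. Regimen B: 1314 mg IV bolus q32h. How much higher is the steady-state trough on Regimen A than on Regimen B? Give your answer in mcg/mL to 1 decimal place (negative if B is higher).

-0.4 mcg/mL

Regimen A: f = (1/2)^(40/36) ≈ 0.4629; Cmin,ss = (1727/147)·f/(1−f) ≈ 10.125 mcg/mL.
Regimen B: f = (1/2)^(32/36) ≈ 0.5400; Cmin,ss = (1314/147)·f/(1−f) ≈ 10.493 mcg/mL.
Difference ≈ 10.125 − 10.493 ≈ -0.368 mcg/mL.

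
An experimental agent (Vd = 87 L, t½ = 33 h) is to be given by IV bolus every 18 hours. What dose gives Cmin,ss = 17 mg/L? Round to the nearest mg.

680 mg

τ/t½ = 18/33 ≈ 0.54545, so f = (1/2)^(18/33) ≈ 0.685175.
Cmin,ss = (D/Vd)·f/(1−f), so D = Cmin,ss·Vd·(1−f)/f.
D = 17 × 87 × (1−f)/f ≈ 17 × 87 × 0.45948 ≈ 679.57 mg.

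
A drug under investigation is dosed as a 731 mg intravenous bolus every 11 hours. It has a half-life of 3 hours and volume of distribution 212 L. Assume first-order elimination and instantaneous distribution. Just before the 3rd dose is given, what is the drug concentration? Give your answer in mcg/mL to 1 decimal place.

0.3 mcg/mL

f = (1/2)^(τ/t½) = (1/2)^(11/3) ≈ 0.0787.
C₀ = D/Vd = 731/212 ≈ 3.448 mcg/mL.
Before the 3rd dose, 2 doses have been given. Superposition: Cmin = C₀·(f + f²).
≈ 3.448 × (0.0787 + 0.0062) ≈ 3.448 × 0.0849 ≈ 0.293 mcg/mL.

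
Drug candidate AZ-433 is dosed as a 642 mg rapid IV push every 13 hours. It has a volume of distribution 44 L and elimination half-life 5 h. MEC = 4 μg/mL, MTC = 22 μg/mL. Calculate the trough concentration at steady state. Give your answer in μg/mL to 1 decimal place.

k = ln2/t½ = ln2/5 ≈ 0.138629 h⁻¹; fraction remaining f = e^(−kτ) = e^(−0.138629×13) ≈ 0.1649.
At steady state, accumulation factor R = 1/(1 − e^(−kτ)) ≈ 1.1975.
Each bolus raises the concentration by D/Vd = 642/44 ≈ 14.591 μg/mL.
Steady-state peak Cmax,ss = C₀·R ≈ 14.591 × 1.1975 ≈ 17.473 μg/mL.
One interval later, Cmin,ss = Cmax,ss·e^(−kτ) ≈ 17.473 × 0.1649 ≈ 2.881 μg/mL.
Trough 2.9 μg/mL vs MEC 4 μg/mL: subtherapeutic.

2.9 μg/mL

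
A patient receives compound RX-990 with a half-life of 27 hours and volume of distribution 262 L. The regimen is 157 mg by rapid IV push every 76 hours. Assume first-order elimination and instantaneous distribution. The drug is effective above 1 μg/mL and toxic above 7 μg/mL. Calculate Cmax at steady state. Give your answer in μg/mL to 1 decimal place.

0.7 μg/mL

Over one 76-h interval, 76/27 ≈ 2.8148 half-lives elapse, leaving f ≈ 0.1421 of each dose.
Accumulation ratio R = 1/(1 − f) ≈ 1/0.8579 ≈ 1.1656.
Single-dose peak C₀ = D/Vd = 157/262 ≈ 0.599 μg/mL.
Steady-state peak Cmax,ss = C₀·R ≈ 0.599 × 1.1656 ≈ 0.698 μg/mL.
Peak 0.7 μg/mL vs MTC 7 μg/mL: below toxic threshold.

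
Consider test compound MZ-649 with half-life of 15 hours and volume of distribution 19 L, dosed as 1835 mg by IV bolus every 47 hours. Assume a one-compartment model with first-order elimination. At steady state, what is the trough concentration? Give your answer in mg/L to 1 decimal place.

Over one 47-h interval, 47/15 ≈ 3.1333 half-lives elapse, leaving f ≈ 0.1140 of each dose.
Accumulation ratio R = 1/(1 − f) ≈ 1/0.8860 ≈ 1.1287.
Each bolus raises the concentration by D/Vd = 1835/19 ≈ 96.579 mg/L.
Steady-state peak Cmax,ss = C₀·R ≈ 96.579 × 1.1287 ≈ 109.009 mg/L.
One interval later, Cmin,ss = Cmax,ss·e^(−kτ) ≈ 109.009 × 0.1140 ≈ 12.427 mg/L.

12.4 mg/L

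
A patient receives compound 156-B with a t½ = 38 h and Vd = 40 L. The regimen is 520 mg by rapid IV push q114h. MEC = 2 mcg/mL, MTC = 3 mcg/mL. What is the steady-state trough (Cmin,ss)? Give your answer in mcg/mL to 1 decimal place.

1.9 mcg/mL

τ = 114 h = 3 half-lives, so f = (1/2)^3 = 0.125.
Accumulation ratio R = 1/(1 − f) = 1/0.875 = 8/7.
Single-dose peak C₀ = D/Vd = 520/40 = 13 mcg/mL.
Steady-state peak Cmax,ss = C₀·R = 13 × 8/7 ≈ 14.857 mcg/mL.
Steady-state trough Cmin,ss = Cmax,ss·f ≈ 14.857 × 0.125 ≈ 1.857 mcg/mL.
Trough 1.9 mcg/mL vs MEC 2 mcg/mL: subtherapeutic.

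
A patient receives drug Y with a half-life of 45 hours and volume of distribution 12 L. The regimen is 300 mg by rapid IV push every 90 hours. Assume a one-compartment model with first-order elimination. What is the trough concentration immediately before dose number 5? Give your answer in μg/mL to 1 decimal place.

f = (1/2)^(τ/t½) = (1/2)^(90/45) ≈ 0.2500.
C₀ = D/Vd = 300/12 ≈ 25.000 μg/mL.
Before the 5th dose, 4 doses have been given. Superposition: Cmin = C₀·(f + f² + … + f^4).
≈ 25.000 × (0.2500 + 0.0625 + 0.0156 + 0.0039) ≈ 25.000 × 0.3320 ≈ 8.300 μg/mL.

8.3 μg/mL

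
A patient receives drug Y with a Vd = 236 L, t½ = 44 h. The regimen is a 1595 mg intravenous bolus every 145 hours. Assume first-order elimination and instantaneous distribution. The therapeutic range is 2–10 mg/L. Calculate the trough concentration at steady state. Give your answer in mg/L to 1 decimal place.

0.8 mg/L

Over one 145-h interval, 145/44 ≈ 3.2955 half-lives elapse, leaving f ≈ 0.1019 of each dose.
Each bolus raises the concentration by D/Vd = 1595/236 ≈ 6.758 mg/L.
Steady-state trough Cmin,ss = C₀·f/(1−f) ≈ 6.758 × 0.1019/0.8981 ≈ 0.767 mg/L.
Trough 0.8 mg/L vs MEC 2 mg/L: subtherapeutic.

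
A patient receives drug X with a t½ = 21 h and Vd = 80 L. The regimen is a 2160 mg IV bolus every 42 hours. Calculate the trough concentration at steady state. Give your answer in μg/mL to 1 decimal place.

τ = 42 h = 2 half-lives, so f = (1/2)^2 = 0.25.
At steady state, R = 1/(1 − 0.25) = 4/3.
Single-dose peak C₀ = D/Vd = 2160/80 = 27 μg/mL.
Steady-state peak Cmax,ss = C₀·R = 27 × 4/3 ≈ 36.000 μg/mL.
Steady-state trough Cmin,ss = Cmax,ss·f ≈ 36.000 × 0.25 ≈ 9.000 μg/mL.

9.0 μg/mL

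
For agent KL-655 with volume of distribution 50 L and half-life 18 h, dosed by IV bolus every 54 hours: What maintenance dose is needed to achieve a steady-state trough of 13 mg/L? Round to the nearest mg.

4550 mg

τ/t½ = 54/18 ≈ 3, so f = (1/2)^(54/18) ≈ 0.125000.
Cmin,ss = (D/Vd)·f/(1−f), so D = Cmin,ss·Vd·(1−f)/f.
D = 13 × 50 × (1−f)/f ≈ 13 × 50 × 7.00000 ≈ 4550.00 mg.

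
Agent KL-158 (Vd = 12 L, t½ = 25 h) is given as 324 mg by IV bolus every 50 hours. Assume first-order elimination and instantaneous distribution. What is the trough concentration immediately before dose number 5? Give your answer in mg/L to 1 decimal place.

f = (1/2)^(τ/t½) = (1/2)^(50/25) ≈ 0.2500.
C₀ = D/Vd = 324/12 ≈ 27.000 mg/L.
Before the 5th dose, 4 doses have been given. Superposition: Cmin = C₀·(f + f² + … + f^4).
≈ 27.000 × (0.2500 + 0.0625 + 0.0156 + 0.0039) ≈ 27.000 × 0.3320 ≈ 8.964 mg/L.

9.0 mg/L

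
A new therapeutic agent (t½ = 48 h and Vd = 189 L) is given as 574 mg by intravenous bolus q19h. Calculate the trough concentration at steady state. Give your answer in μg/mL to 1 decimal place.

9.6 μg/mL

τ/t½ = 19/48 ≈ 0.39583, so fraction remaining f = (1/2)^(19/48) ≈ 0.7601.
Single-dose peak C₀ = D/Vd = 574/189 ≈ 3.037 μg/mL.
Steady-state trough Cmin,ss = C₀·f/(1−f) ≈ 3.037 × 0.7601/0.2399 ≈ 9.622 μg/mL.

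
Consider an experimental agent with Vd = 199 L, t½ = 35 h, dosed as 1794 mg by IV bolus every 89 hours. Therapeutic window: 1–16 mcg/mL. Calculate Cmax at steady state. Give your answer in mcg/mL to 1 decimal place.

10.9 mcg/mL

τ/t½ = 89/35 ≈ 2.5429, so fraction remaining f = (1/2)^(89/35) ≈ 0.1716.
At steady state, accumulation factor R = 1/(1 − e^(−kτ)) ≈ 1.2071.
Each bolus raises the concentration by D/Vd = 1794/199 ≈ 9.015 mcg/mL.
Steady-state peak Cmax,ss = C₀·R ≈ 9.015 × 1.2071 ≈ 10.882 mcg/mL.
Peak 10.9 mcg/mL vs MTC 16 mcg/mL: below toxic threshold.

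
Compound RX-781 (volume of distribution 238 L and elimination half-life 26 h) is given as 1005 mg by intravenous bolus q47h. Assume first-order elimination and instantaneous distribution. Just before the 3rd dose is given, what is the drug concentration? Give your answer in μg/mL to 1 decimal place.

1.6 μg/mL

f = (1/2)^(τ/t½) = (1/2)^(47/26) ≈ 0.2856.
C₀ = D/Vd = 1005/238 ≈ 4.223 μg/mL.
Before the 3rd dose, 2 doses have been given. Superposition: Cmin = C₀·(f + f²).
≈ 4.223 × (0.2856 + 0.0816) ≈ 4.223 × 0.3672 ≈ 1.551 μg/mL.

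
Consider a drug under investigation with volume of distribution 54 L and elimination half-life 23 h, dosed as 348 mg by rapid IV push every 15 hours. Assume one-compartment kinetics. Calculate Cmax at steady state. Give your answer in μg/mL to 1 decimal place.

17.7 μg/mL

Over one 15-h interval, 15/23 ≈ 0.65217 half-lives elapse, leaving f ≈ 0.6363 of each dose.
At steady state, accumulation factor R = 1/(1 − e^(−kτ)) ≈ 2.7495.
Single-dose peak C₀ = D/Vd = 348/54 ≈ 6.444 μg/mL.
Steady-state peak Cmax,ss = C₀·R ≈ 6.444 × 2.7495 ≈ 17.718 μg/mL.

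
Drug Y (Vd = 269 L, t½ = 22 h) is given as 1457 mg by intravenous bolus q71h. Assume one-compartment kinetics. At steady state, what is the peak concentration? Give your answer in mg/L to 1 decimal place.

6.1 mg/L

k = ln2/t½ = ln2/22 ≈ 0.031507 h⁻¹; fraction remaining f = e^(−kτ) = e^(−0.031507×71) ≈ 0.1068.
Accumulation ratio R = 1/(1 − f) ≈ 1/0.8932 ≈ 1.1196.
Each bolus raises the concentration by D/Vd = 1457/269 ≈ 5.416 mg/L.
Steady-state peak Cmax,ss = C₀·R ≈ 5.416 × 1.1196 ≈ 6.064 mg/L.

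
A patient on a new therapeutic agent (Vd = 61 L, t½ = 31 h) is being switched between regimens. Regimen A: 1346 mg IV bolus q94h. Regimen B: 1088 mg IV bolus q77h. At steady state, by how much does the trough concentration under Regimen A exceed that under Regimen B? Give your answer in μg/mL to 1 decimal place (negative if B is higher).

-0.8 μg/mL

Regimen A: f = (1/2)^(94/31) ≈ 0.1222; Cmin,ss = (1346/61)·f/(1−f) ≈ 3.072 μg/mL.
Regimen B: f = (1/2)^(77/31) ≈ 0.1788; Cmin,ss = (1088/61)·f/(1−f) ≈ 3.883 μg/mL.
Difference ≈ 3.072 − 3.883 ≈ -0.811 μg/mL.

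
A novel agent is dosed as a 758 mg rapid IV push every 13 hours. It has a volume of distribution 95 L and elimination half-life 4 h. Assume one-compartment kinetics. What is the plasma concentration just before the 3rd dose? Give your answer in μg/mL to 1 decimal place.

0.9 μg/mL

f = (1/2)^(τ/t½) = (1/2)^(13/4) ≈ 0.1051.
C₀ = D/Vd = 758/95 ≈ 7.979 μg/mL.
Before the 3rd dose, 2 doses have been given. Superposition: Cmin = C₀·(f + f²).
≈ 7.979 × (0.1051 + 0.0110) ≈ 7.979 × 0.1161 ≈ 0.926 μg/mL.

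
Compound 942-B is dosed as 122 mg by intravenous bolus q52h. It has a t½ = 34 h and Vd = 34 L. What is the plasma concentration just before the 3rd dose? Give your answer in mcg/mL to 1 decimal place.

1.7 mcg/mL

f = (1/2)^(τ/t½) = (1/2)^(52/34) ≈ 0.3464.
C₀ = D/Vd = 122/34 ≈ 3.588 mcg/mL.
Before the 3rd dose, 2 doses have been given. Superposition: Cmin = C₀·(f + f²).
≈ 3.588 × (0.3464 + 0.1200) ≈ 3.588 × 0.4664 ≈ 1.673 mcg/mL.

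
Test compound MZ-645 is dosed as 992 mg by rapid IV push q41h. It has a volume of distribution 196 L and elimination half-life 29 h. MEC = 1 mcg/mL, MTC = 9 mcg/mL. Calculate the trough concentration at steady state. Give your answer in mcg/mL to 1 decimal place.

3.0 mcg/mL

k = ln2/t½ = ln2/29 ≈ 0.023902 h⁻¹; fraction remaining f = e^(−kτ) = e^(−0.023902×41) ≈ 0.3753.
At steady state, accumulation factor R = 1/(1 − e^(−kτ)) ≈ 1.6008.
Single-dose peak C₀ = D/Vd = 992/196 ≈ 5.061 mcg/mL.
Steady-state peak Cmax,ss = C₀·R ≈ 5.061 × 1.6008 ≈ 8.102 mcg/mL.
One interval later, Cmin,ss = Cmax,ss·e^(−kτ) ≈ 8.102 × 0.3753 ≈ 3.041 mcg/mL.
Trough 3.0 mcg/mL vs MEC 1 mcg/mL: adequate.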